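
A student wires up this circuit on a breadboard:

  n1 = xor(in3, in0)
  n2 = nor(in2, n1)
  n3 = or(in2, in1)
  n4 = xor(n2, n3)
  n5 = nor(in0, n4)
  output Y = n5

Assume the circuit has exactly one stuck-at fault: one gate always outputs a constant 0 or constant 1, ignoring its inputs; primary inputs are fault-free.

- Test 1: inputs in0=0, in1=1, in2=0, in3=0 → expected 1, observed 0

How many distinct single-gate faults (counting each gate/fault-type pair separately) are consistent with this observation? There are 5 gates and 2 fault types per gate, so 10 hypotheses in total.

5

Fault-free: n1=0, n2=1, n3=1, n4=0, n5=1 → 1. Observed 0.
  n1 stuck-at-0: output 1 ✗
  n1 stuck-at-1: output 0 ✓
  n2 stuck-at-0: output 0 ✓
  n2 stuck-at-1: output 1 ✗
  n3 stuck-at-0: output 0 ✓
  n3 stuck-at-1: output 1 ✗
  n4 stuck-at-0: output 1 ✗
  n4 stuck-at-1: output 0 ✓
  n5 stuck-at-0: output 0 ✓
  n5 stuck-at-1: output 1 ✗
Consistent faults: {n1 stuck-at-1, n2 stuck-at-0, n3 stuck-at-0, n4 stuck-at-1, n5 stuck-at-0} — 5 in all.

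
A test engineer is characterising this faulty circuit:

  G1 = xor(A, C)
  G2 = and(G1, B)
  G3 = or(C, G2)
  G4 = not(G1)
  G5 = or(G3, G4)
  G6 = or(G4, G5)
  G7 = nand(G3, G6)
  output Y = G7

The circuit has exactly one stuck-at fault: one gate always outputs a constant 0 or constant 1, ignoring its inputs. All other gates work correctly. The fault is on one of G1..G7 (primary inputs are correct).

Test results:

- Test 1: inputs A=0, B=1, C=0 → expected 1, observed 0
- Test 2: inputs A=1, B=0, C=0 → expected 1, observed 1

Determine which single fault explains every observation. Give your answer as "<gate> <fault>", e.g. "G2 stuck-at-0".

G1 stuck-at-1

Fault-free values for test 1 (A=0, B=1, C=0): G1=0, G2=0, G3=0, G4=1, G5=1, G6=1, G7=1, giving Y=1. Observed 0.
Test 1: faults giving observed 0 are {G1 stuck-at-1, G2 stuck-at-1, G3 stuck-at-1, G7 stuck-at-0}.
Test 2 (A=1, B=0, C=0): fault-free G1=1, G2=0, G3=0, G4=0, G5=0, G6=0, G7=1 → 1; observed 1. Eliminates G2 stuck-at-1, G3 stuck-at-1, G7 stuck-at-0.
Only G1 stuck-at-1 is consistent with every test.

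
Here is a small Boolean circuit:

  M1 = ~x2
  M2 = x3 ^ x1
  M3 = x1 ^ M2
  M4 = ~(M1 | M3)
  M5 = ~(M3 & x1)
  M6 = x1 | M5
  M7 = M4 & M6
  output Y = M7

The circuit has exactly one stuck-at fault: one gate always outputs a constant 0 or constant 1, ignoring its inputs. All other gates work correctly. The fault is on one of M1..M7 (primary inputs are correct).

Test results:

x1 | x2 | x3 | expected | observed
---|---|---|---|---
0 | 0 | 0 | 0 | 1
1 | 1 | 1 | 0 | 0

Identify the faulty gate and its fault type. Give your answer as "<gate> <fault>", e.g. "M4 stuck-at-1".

Fault-free values for test 1 (x1=0, x2=0, x3=0): M1=1, M2=0, M3=0, M4=0, M5=1, M6=1, M7=0, giving Y=0. Observed 1.
Test 1: faults giving observed 1 are {M1 stuck-at-0, M4 stuck-at-1, M7 stuck-at-1}.
Test 2 (x1=1, x2=1, x3=1): fault-free M1=0, M2=0, M3=1, M4=0, M5=0, M6=1, M7=0 → 0; observed 0. Eliminates M4 stuck-at-1, M7 stuck-at-1.
Only M1 stuck-at-0 is consistent with every test.

M1 stuck-at-0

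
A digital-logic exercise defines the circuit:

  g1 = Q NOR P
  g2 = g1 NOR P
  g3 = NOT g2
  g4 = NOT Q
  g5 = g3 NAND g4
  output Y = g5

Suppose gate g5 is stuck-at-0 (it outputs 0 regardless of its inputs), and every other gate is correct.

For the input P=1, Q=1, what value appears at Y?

Propagate with g5 forced: g1=0, g2=0, g3=1, g4=0, g5=0 [stuck-at-0].
So Y = 0. (Without the fault it would be 1.)

0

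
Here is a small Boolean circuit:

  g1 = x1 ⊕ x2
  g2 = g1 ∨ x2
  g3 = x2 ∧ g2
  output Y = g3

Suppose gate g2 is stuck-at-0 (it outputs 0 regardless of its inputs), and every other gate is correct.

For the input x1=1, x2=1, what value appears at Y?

Propagate with g2 forced: g1=0, g2=0 [stuck-at-0], g3=0.
So Y = 0. (Without the fault it would be 1.)

0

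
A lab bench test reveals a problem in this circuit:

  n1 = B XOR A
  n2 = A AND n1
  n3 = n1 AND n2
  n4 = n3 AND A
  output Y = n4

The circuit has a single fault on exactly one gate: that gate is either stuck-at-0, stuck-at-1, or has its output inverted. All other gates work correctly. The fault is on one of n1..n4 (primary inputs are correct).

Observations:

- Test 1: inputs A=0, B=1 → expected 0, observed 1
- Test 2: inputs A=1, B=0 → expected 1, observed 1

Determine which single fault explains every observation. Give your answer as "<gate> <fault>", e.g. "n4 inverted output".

n4 stuck-at-1

Fault-free values for test 1 (A=0, B=1): n1=1, n2=0, n3=0, n4=0, giving Y=0. Observed 1.
Test 1: faults giving observed 1 are {n4 stuck-at-1, n4 inverted output}.
Test 2 (A=1, B=0): fault-free n1=1, n2=1, n3=1, n4=1 → 1; observed 1. Eliminates n4 inverted output.
Only n4 stuck-at-1 is consistent with every test.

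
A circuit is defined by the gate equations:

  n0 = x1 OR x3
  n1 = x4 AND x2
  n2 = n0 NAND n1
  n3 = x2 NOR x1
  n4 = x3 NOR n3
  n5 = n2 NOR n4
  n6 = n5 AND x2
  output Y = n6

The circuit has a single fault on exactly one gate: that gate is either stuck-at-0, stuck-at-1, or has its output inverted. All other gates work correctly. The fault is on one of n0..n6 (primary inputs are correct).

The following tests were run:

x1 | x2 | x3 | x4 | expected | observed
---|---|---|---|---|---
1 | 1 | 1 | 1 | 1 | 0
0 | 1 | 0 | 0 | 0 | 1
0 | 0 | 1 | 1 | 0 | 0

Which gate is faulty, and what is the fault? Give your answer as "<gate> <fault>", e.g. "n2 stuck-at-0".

Fault-free values for test 1 (x1=1, x2=1, x3=1, x4=1): n0=1, n1=1, n2=0, n3=0, n4=0, n5=1, n6=1, giving Y=1. Observed 0.
Test 1: faults giving observed 0 are {n0 stuck-at-0, n0 inverted output, n1 stuck-at-0, n1 inverted output, n2 stuck-at-1, n2 inverted output, n4 stuck-at-1, n4 inverted output, n5 stuck-at-0, n5 inverted output, n6 stuck-at-0, n6 inverted output}.
Test 2 (x1=0, x2=1, x3=0, x4=0): fault-free n0=0, n1=0, n2=1, n3=0, n4=1, n5=0, n6=0 → 0; observed 1. Eliminates n0 stuck-at-0, n0 inverted output, n1 stuck-at-0, n1 inverted output, n2 stuck-at-1, n2 inverted output, n4 stuck-at-1, n4 inverted output, n5 stuck-at-0, n6 stuck-at-0.
Test 3 (x1=0, x2=0, x3=1, x4=1): fault-free n0=1, n1=0, n2=1, n3=1, n4=0, n5=0, n6=0 → 0; observed 0. Eliminates n6 inverted output.
Only n5 inverted output is consistent with every test.

n5 inverted output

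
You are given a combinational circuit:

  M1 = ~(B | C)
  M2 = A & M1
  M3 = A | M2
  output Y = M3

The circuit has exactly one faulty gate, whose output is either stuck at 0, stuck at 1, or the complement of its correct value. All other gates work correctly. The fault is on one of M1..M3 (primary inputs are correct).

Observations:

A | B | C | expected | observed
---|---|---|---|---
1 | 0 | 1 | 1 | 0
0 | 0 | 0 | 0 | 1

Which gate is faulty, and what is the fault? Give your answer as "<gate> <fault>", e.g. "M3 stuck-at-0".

M3 inverted output

Fault-free values for test 1 (A=1, B=0, C=1): M1=0, M2=0, M3=1, giving Y=1. Observed 0.
Test 1: faults giving observed 0 are {M3 stuck-at-0, M3 inverted output}.
Test 2 (A=0, B=0, C=0): fault-free M1=1, M2=0, M3=0 → 0; observed 1. Eliminates M3 stuck-at-0.
Only M3 inverted output is consistent with every test.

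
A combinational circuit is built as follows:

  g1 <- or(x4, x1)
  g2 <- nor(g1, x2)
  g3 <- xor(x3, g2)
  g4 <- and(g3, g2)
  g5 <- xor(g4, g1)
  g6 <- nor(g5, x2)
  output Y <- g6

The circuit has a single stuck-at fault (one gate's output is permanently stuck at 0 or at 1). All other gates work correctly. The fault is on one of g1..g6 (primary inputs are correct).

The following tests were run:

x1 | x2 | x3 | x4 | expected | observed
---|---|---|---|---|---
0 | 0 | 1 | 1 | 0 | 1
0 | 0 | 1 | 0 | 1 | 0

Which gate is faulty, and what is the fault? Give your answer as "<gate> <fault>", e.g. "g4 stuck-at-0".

g4 stuck-at-1

Fault-free values for test 1 (x1=0, x2=0, x3=1, x4=1): g1=1, g2=0, g3=1, g4=0, g5=1, g6=0, giving Y=0. Observed 1.
Test 1: faults giving observed 1 are {g1 stuck-at-0, g4 stuck-at-1, g5 stuck-at-0, g6 stuck-at-1}.
Test 2 (x1=0, x2=0, x3=1, x4=0): fault-free g1=0, g2=1, g3=0, g4=0, g5=0, g6=1 → 1; observed 0. Eliminates g1 stuck-at-0, g5 stuck-at-0, g6 stuck-at-1.
Only g4 stuck-at-1 is consistent with every test.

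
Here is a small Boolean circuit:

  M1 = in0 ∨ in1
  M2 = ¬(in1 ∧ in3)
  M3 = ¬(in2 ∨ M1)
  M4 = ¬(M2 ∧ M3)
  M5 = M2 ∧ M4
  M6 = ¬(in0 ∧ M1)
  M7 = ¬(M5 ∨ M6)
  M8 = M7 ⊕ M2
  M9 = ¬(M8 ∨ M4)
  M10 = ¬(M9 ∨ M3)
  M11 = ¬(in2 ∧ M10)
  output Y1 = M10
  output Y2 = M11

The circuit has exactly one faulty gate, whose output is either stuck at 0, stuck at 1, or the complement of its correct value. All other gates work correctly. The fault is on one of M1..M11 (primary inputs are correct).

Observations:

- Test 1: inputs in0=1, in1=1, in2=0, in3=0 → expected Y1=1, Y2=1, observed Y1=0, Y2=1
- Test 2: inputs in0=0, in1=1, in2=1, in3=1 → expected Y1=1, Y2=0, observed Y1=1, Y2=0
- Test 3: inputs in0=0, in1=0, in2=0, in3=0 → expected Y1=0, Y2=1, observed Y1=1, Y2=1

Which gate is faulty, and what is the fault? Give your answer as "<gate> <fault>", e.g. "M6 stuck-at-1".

M1 inverted output

Fault-free values for test 1 (in0=1, in1=1, in2=0, in3=0): M1=1, M2=1, M3=0, M4=1, M5=1, M6=0, M7=0, M8=1, M9=0, M10=1, M11=1, giving Y1=1, Y2=1. Observed Y1=0, Y2=1.
Test 1: faults giving observed Y1=0, Y2=1 are {M1 stuck-at-0, M1 inverted output, M3 stuck-at-1, M3 inverted output, M4 stuck-at-0, M4 inverted output, M9 stuck-at-1, M9 inverted output, M10 stuck-at-0, M10 inverted output}.
Test 2 (in0=0, in1=1, in2=1, in3=1): fault-free M1=1, M2=0, M3=0, M4=1, M5=0, M6=1, M7=0, M8=0, M9=0, M10=1, M11=0 → Y1=1, Y2=0; observed Y1=1, Y2=0. Eliminates M3 stuck-at-1, M3 inverted output, M4 stuck-at-0, M4 inverted output, M9 stuck-at-1, M9 inverted output, M10 stuck-at-0, M10 inverted output.
Test 3 (in0=0, in1=0, in2=0, in3=0): fault-free M1=0, M2=1, M3=1, M4=0, M5=0, M6=1, M7=0, M8=1, M9=0, M10=0, M11=1 → Y1=0, Y2=1; observed Y1=1, Y2=1. Eliminates M1 stuck-at-0.
Only M1 inverted output is consistent with every test.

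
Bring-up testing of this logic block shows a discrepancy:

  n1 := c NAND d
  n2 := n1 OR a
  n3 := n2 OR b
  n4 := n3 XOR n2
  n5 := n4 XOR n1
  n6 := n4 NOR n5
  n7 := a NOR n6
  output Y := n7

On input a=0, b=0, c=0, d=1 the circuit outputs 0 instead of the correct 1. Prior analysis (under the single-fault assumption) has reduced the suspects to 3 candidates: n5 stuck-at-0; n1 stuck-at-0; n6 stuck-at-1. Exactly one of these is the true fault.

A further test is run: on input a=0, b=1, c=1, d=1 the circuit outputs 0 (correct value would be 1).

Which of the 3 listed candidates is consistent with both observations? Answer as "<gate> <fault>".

Evaluate each candidate on input a=0, b=1, c=1, d=1:
  n5 stuck-at-0: n1=0, n2=0, n3=1, n4=1, n5=0 [stuck-at-0], n6=0, n7=1 → 1 — eliminated
  n1 stuck-at-0: n1=0 [stuck-at-0], n2=0, n3=1, n4=1, n5=1, n6=0, n7=1 → 1 — eliminated
  n6 stuck-at-1: n1=0, n2=0, n3=1, n4=1, n5=1, n6=1 [stuck-at-1], n7=0 → 0 — matches
Only n6 stuck-at-1 reproduces the observed 0.

n6 stuck-at-1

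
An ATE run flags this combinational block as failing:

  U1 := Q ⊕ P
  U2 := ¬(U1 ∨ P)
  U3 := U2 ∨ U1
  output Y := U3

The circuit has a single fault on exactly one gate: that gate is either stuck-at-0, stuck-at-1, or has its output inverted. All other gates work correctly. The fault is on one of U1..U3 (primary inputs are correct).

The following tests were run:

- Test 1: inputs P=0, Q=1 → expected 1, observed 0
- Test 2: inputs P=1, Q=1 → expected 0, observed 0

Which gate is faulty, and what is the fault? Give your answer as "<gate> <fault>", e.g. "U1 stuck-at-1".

U3 stuck-at-0

Fault-free values for test 1 (P=0, Q=1): U1=1, U2=0, U3=1, giving Y=1. Observed 0.
Test 1: faults giving observed 0 are {U3 stuck-at-0, U3 inverted output}.
Test 2 (P=1, Q=1): fault-free U1=0, U2=0, U3=0 → 0; observed 0. Eliminates U3 inverted output.
Only U3 stuck-at-0 is consistent with every test.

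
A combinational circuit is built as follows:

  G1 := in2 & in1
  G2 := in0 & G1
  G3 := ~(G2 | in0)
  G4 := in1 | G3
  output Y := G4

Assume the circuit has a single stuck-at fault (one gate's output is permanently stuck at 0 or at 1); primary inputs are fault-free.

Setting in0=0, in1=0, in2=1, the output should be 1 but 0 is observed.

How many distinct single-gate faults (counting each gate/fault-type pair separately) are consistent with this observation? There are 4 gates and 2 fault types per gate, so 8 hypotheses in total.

Fault-free: G1=0, G2=0, G3=1, G4=1 → 1. Observed 0.
  G1 stuck-at-0: output 1 ✗
  G1 stuck-at-1: output 1 ✗
  G2 stuck-at-0: output 1 ✗
  G2 stuck-at-1: output 0 ✓
  G3 stuck-at-0: output 0 ✓
  G3 stuck-at-1: output 1 ✗
  G4 stuck-at-0: output 0 ✓
  G4 stuck-at-1: output 1 ✗
Consistent faults: {G2 stuck-at-1, G3 stuck-at-0, G4 stuck-at-0} — 3 in all.

3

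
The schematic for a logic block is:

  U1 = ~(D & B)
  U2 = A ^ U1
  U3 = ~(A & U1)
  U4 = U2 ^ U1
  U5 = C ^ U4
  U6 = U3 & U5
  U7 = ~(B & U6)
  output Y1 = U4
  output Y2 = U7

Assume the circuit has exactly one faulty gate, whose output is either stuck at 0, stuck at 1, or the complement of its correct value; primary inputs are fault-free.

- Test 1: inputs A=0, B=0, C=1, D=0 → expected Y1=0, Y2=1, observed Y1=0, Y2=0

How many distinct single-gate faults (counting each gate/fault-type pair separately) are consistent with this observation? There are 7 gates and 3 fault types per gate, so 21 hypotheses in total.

2

Fault-free: U1=1, U2=1, U3=1, U4=0, U5=1, U6=1, U7=1 → Y1=0, Y2=1. Observed Y1=0, Y2=0.
  U1: none of the 3 fault types match ✗
  U2: none of the 3 fault types match ✗
  U3: none of the 3 fault types match ✗
  U4: none of the 3 fault types match ✗
  U5: none of the 3 fault types match ✗
  U6: none of the 3 fault types match ✗
  U7: stuck-at-0, inverted output ✓; others ✗
Consistent faults: {U7 stuck-at-0, U7 inverted output} — 2 in all.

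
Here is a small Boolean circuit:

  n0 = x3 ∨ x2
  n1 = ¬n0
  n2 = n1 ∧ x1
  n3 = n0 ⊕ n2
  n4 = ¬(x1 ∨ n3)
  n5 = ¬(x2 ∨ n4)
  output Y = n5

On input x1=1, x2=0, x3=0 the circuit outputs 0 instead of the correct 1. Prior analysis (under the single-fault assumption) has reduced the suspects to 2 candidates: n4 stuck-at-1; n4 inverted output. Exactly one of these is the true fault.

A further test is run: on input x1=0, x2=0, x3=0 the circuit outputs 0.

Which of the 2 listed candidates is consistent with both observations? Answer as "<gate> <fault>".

Evaluate each candidate on input x1=0, x2=0, x3=0:
  n4 stuck-at-1: n0=0, n1=1, n2=0, n3=0, n4=1 [stuck-at-1], n5=0 → 0 — matches
  n4 inverted output: n0=0, n1=1, n2=0, n3=0, n4=0 [inverted output], n5=1 → 1 — eliminated
Only n4 stuck-at-1 reproduces the observed 0.

n4 stuck-at-1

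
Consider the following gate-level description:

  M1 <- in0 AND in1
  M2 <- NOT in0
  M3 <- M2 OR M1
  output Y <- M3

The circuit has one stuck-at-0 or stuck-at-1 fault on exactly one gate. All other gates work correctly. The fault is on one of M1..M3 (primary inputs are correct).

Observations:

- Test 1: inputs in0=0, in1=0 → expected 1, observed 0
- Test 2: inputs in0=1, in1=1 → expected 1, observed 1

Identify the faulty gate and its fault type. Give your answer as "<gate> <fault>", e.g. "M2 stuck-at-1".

M2 stuck-at-0

Fault-free values for test 1 (in0=0, in1=0): M1=0, M2=1, M3=1, giving Y=1. Observed 0.
Test 1: faults giving observed 0 are {M2 stuck-at-0, M3 stuck-at-0}.
Test 2 (in0=1, in1=1): fault-free M1=1, M2=0, M3=1 → 1; observed 1. Eliminates M3 stuck-at-0.
Only M2 stuck-at-0 is consistent with every test.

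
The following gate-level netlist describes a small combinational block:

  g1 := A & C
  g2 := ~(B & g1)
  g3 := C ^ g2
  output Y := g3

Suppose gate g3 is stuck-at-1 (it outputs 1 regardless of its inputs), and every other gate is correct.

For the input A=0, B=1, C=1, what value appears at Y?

Propagate with g3 forced: g1=0, g2=1, g3=1 [stuck-at-1].
So Y = 1. (Without the fault it would be 0.)

1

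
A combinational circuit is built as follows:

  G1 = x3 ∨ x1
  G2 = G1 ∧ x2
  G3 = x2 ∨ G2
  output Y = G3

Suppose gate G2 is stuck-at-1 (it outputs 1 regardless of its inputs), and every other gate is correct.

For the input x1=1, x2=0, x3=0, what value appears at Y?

1

Propagate with G2 forced: G1=1, G2=1 [stuck-at-1], G3=1.
So Y = 1. (Without the fault it would be 0.)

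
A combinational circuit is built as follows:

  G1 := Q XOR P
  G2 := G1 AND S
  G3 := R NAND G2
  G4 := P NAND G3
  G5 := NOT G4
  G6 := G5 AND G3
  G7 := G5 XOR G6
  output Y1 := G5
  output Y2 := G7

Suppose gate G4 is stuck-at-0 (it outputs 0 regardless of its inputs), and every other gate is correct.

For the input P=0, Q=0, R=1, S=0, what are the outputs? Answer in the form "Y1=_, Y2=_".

Propagate with G4 forced: G1=0, G2=0, G3=1, G4=0 [stuck-at-0], G5=1, G6=1, G7=0.
So the outputs are Y1=1, Y2=0. (Without the fault they would be Y1=0, Y2=0.)

Y1=1, Y2=0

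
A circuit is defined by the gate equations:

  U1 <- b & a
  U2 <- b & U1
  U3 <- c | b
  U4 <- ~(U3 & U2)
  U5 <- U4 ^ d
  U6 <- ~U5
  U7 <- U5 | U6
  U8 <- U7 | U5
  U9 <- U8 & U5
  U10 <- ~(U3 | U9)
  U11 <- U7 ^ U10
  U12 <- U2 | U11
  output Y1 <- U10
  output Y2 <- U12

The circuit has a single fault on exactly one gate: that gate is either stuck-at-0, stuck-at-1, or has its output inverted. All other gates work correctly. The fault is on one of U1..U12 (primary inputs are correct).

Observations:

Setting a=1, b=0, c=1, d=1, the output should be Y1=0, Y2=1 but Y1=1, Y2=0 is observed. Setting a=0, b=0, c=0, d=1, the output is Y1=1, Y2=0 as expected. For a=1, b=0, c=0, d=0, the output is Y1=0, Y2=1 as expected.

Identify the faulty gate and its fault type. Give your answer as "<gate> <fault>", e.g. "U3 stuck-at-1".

U3 stuck-at-0

Fault-free values for test 1 (a=1, b=0, c=1, d=1): U1=0, U2=0, U3=1, U4=1, U5=0, U6=1, U7=1, U8=1, U9=0, U10=0, U11=1, U12=1, giving Y1=0, Y2=1. Observed Y1=1, Y2=0.
Test 1: faults giving observed Y1=1, Y2=0 are {U3 stuck-at-0, U3 inverted output, U10 stuck-at-1, U10 inverted output}.
Test 2 (a=0, b=0, c=0, d=1): fault-free U1=0, U2=0, U3=0, U4=1, U5=0, U6=1, U7=1, U8=1, U9=0, U10=1, U11=0, U12=0 → Y1=1, Y2=0; observed Y1=1, Y2=0. Eliminates U3 inverted output, U10 inverted output.
Test 3 (a=1, b=0, c=0, d=0): fault-free U1=0, U2=0, U3=0, U4=1, U5=1, U6=0, U7=1, U8=1, U9=1, U10=0, U11=1, U12=1 → Y1=0, Y2=1; observed Y1=0, Y2=1. Eliminates U10 stuck-at-1.
Only U3 stuck-at-0 is consistent with every test.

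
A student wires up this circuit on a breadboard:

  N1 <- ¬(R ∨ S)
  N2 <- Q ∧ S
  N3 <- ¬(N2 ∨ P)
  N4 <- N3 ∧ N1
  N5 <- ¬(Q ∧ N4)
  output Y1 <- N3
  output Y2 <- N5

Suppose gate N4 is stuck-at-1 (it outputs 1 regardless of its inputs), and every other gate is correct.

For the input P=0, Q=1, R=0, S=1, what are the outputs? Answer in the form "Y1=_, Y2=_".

Propagate with N4 forced: N1=0, N2=1, N3=0, N4=1 [stuck-at-1], N5=0.
So the outputs are Y1=0, Y2=0. (Without the fault they would be Y1=0, Y2=1.)

Y1=0, Y2=0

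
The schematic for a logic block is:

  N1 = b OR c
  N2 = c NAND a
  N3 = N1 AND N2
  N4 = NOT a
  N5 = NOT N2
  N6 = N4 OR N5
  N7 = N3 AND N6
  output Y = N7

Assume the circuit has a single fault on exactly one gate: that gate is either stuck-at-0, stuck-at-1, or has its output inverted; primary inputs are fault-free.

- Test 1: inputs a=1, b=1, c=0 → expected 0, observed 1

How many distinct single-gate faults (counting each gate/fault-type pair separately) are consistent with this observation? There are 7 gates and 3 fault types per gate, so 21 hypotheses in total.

8

Fault-free: N1=1, N2=1, N3=1, N4=0, N5=0, N6=0, N7=0 → 0. Observed 1.
  N1: none of the 3 fault types match ✗
  N2: none of the 3 fault types match ✗
  N3: none of the 3 fault types match ✗
  N4: stuck-at-1, inverted output ✓; others ✗
  N5: stuck-at-1, inverted output ✓; others ✗
  N6: stuck-at-1, inverted output ✓; others ✗
  N7: stuck-at-1, inverted output ✓; others ✗
Consistent faults: {N4 stuck-at-1, N4 inverted output, N5 stuck-at-1, N5 inverted output, N6 stuck-at-1, N6 inverted output, N7 stuck-at-1, N7 inverted output} — 8 in all.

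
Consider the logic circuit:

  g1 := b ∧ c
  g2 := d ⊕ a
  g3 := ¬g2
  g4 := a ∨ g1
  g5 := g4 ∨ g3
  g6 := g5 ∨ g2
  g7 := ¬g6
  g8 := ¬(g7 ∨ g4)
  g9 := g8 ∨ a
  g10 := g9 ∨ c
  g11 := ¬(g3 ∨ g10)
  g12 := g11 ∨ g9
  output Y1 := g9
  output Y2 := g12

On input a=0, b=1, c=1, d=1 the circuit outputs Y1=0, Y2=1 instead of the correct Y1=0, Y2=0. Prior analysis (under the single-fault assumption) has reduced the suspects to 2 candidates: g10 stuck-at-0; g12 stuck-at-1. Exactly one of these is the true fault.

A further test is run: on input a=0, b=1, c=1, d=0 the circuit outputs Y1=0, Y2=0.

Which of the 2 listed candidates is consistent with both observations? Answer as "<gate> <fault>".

g10 stuck-at-0

Evaluate each candidate on input a=0, b=1, c=1, d=0:
  g10 stuck-at-0: g1=1, g2=0, g3=1, g4=1, g5=1, g6=1, g7=0, g8=0, g9=0, g10=0 [stuck-at-0], g11=0, g12=0 → Y1=0, Y2=0 — matches
  g12 stuck-at-1: g1=1, g2=0, g3=1, g4=1, g5=1, g6=1, g7=0, g8=0, g9=0, g10=1, g11=0, g12=1 [stuck-at-1] → Y1=0, Y2=1 — eliminated
Only g10 stuck-at-0 reproduces the observed Y1=0, Y2=0.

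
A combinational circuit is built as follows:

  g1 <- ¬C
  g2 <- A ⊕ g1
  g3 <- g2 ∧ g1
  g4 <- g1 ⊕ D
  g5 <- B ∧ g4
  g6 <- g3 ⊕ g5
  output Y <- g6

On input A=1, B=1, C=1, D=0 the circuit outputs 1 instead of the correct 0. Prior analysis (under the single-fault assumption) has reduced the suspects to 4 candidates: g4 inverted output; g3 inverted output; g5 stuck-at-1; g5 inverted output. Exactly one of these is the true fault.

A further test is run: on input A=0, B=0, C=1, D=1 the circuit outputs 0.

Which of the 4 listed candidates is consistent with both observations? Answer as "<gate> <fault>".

Evaluate each candidate on input A=0, B=0, C=1, D=1:
  g4 inverted output: g1=0, g2=0, g3=0, g4=0 [inverted output], g5=0, g6=0 → 0 — matches
  g3 inverted output: g1=0, g2=0, g3=1 [inverted output], g4=1, g5=0, g6=1 → 1 — eliminated
  g5 stuck-at-1: g1=0, g2=0, g3=0, g4=1, g5=1 [stuck-at-1], g6=1 → 1 — eliminated
  g5 inverted output: g1=0, g2=0, g3=0, g4=1, g5=1 [inverted output], g6=1 → 1 — eliminated
Only g4 inverted output reproduces the observed 0.

g4 inverted output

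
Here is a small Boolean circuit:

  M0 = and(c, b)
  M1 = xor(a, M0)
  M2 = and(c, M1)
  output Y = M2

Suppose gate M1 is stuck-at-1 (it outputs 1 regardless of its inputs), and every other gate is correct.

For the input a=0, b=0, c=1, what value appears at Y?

Propagate with M1 forced: M0=0, M1=1 [stuck-at-1], M2=1.
So Y = 1. (Without the fault it would be 0.)

1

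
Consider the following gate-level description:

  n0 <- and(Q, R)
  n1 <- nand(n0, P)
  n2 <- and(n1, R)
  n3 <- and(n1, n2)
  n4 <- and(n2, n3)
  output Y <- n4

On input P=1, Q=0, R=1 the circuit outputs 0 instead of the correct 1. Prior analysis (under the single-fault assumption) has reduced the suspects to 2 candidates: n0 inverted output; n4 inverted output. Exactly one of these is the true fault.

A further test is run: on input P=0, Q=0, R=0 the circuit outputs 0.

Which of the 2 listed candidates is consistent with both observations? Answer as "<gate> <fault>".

Evaluate each candidate on input P=0, Q=0, R=0:
  n0 inverted output: n0=1 [inverted output], n1=1, n2=0, n3=0, n4=0 → 0 — matches
  n4 inverted output: n0=0, n1=1, n2=0, n3=0, n4=1 [inverted output] → 1 — eliminated
Only n0 inverted output reproduces the observed 0.

n0 inverted output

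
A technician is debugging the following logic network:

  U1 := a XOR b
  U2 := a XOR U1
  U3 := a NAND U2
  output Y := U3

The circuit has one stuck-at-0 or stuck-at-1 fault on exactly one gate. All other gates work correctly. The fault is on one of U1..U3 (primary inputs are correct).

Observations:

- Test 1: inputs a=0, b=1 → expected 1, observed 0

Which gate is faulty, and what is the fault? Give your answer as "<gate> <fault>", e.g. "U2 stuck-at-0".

U3 stuck-at-0

Fault-free values for test 1 (a=0, b=1): U1=1, U2=1, U3=1, giving Y=1. Observed 0.
Test 1: faults giving observed 0 are {U3 stuck-at-0}.
Only U3 stuck-at-0 is consistent with every test.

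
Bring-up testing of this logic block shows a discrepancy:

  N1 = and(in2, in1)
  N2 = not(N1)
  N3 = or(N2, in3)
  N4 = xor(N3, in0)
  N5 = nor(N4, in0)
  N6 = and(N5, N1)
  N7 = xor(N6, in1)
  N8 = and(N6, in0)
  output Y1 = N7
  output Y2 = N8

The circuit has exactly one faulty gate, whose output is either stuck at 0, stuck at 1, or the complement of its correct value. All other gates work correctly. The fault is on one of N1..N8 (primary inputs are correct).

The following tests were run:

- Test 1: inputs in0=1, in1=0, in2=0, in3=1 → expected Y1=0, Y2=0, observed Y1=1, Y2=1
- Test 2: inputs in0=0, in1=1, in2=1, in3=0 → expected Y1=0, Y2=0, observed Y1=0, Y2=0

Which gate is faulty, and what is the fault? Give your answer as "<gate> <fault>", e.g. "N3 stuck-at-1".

Fault-free values for test 1 (in0=1, in1=0, in2=0, in3=1): N1=0, N2=1, N3=1, N4=0, N5=0, N6=0, N7=0, N8=0, giving Y1=0, Y2=0. Observed Y1=1, Y2=1.
Test 1: faults giving observed Y1=1, Y2=1 are {N6 stuck-at-1, N6 inverted output}.
Test 2 (in0=0, in1=1, in2=1, in3=0): fault-free N1=1, N2=0, N3=0, N4=0, N5=1, N6=1, N7=0, N8=0 → Y1=0, Y2=0; observed Y1=0, Y2=0. Eliminates N6 inverted output.
Only N6 stuck-at-1 is consistent with every test.

N6 stuck-at-1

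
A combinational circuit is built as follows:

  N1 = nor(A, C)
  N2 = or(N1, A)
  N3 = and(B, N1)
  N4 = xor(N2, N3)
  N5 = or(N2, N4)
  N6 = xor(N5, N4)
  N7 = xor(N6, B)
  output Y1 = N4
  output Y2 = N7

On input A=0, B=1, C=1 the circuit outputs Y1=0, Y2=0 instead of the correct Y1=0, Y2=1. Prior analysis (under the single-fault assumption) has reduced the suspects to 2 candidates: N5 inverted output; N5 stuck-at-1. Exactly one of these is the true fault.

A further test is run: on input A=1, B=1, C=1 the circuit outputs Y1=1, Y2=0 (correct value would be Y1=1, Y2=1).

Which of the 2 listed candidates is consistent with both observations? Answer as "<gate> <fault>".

Evaluate each candidate on input A=1, B=1, C=1:
  N5 inverted output: N1=0, N2=1, N3=0, N4=1, N5=0 [inverted output], N6=1, N7=0 → Y1=1, Y2=0 — matches
  N5 stuck-at-1: N1=0, N2=1, N3=0, N4=1, N5=1 [stuck-at-1], N6=0, N7=1 → Y1=1, Y2=1 — eliminated
Only N5 inverted output reproduces the observed Y1=1, Y2=0.

N5 inverted output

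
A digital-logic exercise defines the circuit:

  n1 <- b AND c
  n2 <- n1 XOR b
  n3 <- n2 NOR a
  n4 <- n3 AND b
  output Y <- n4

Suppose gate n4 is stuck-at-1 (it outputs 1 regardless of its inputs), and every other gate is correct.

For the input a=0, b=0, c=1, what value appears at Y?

1

Propagate with n4 forced: n1=0, n2=0, n3=1, n4=1 [stuck-at-1].
So Y = 1. (Without the fault it would be 0.)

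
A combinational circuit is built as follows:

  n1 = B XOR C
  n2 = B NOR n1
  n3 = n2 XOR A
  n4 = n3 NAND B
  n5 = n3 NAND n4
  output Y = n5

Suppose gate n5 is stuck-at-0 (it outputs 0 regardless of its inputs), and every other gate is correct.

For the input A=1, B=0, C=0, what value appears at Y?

0

Propagate with n5 forced: n1=0, n2=1, n3=0, n4=1, n5=0 [stuck-at-0].
So Y = 0. (Without the fault it would be 1.)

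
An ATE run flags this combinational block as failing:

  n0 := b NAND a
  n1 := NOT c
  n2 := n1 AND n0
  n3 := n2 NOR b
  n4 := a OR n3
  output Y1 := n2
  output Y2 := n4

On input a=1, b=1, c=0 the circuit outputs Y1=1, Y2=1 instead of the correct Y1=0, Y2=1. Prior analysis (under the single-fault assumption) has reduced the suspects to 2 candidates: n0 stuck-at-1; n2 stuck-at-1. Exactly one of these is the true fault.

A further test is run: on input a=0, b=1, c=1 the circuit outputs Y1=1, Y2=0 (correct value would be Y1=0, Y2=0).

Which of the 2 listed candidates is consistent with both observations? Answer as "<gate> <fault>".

Evaluate each candidate on input a=0, b=1, c=1:
  n0 stuck-at-1: n0=1 [stuck-at-1], n1=0, n2=0, n3=0, n4=0 → Y1=0, Y2=0 — eliminated
  n2 stuck-at-1: n0=1, n1=0, n2=1 [stuck-at-1], n3=0, n4=0 → Y1=1, Y2=0 — matches
Only n2 stuck-at-1 reproduces the observed Y1=1, Y2=0.

n2 stuck-at-1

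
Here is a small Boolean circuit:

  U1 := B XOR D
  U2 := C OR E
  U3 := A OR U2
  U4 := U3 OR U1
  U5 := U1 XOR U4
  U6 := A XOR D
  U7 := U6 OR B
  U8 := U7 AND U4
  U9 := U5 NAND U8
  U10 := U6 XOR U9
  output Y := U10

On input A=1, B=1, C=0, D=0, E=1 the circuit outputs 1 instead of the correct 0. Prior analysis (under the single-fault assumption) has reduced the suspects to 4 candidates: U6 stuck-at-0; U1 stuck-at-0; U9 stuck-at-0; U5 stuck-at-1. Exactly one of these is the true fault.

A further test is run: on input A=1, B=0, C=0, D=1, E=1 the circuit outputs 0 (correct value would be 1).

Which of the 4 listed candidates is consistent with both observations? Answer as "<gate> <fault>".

U9 stuck-at-0

Evaluate each candidate on input A=1, B=0, C=0, D=1, E=1:
  U6 stuck-at-0: U1=1, U2=1, U3=1, U4=1, U5=0, U6=0 [stuck-at-0], U7=0, U8=0, U9=1, U10=1 → 1 — eliminated
  U1 stuck-at-0: U1=0 [stuck-at-0], U2=1, U3=1, U4=1, U5=1, U6=0, U7=0, U8=0, U9=1, U10=1 → 1 — eliminated
  U9 stuck-at-0: U1=1, U2=1, U3=1, U4=1, U5=0, U6=0, U7=0, U8=0, U9=0 [stuck-at-0], U10=0 → 0 — matches
  U5 stuck-at-1: U1=1, U2=1, U3=1, U4=1, U5=1 [stuck-at-1], U6=0, U7=0, U8=0, U9=1, U10=1 → 1 — eliminated
Only U9 stuck-at-0 reproduces the observed 0.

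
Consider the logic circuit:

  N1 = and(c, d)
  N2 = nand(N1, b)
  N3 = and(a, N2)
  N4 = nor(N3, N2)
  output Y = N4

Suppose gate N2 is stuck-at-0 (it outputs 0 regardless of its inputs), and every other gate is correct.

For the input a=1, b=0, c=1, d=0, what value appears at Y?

1

Propagate with N2 forced: N1=0, N2=0 [stuck-at-0], N3=0, N4=1.
So Y = 1. (Without the fault it would be 0.)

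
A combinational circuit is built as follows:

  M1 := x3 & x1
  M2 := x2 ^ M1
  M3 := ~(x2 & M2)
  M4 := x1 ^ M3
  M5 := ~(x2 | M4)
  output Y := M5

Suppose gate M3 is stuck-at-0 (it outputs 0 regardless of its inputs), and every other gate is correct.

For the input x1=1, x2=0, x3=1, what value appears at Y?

0

Propagate with M3 forced: M1=1, M2=1, M3=0 [stuck-at-0], M4=1, M5=0.
So Y = 0. (Without the fault it would be 1.)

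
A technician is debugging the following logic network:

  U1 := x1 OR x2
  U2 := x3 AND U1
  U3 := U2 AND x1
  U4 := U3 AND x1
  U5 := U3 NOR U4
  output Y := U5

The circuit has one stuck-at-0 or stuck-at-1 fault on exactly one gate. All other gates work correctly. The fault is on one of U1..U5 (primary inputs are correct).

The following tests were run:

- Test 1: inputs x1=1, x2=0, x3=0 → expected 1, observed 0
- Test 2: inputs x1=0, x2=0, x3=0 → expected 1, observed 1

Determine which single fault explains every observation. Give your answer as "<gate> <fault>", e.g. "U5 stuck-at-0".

Fault-free values for test 1 (x1=1, x2=0, x3=0): U1=1, U2=0, U3=0, U4=0, U5=1, giving Y=1. Observed 0.
Test 1: faults giving observed 0 are {U2 stuck-at-1, U3 stuck-at-1, U4 stuck-at-1, U5 stuck-at-0}.
Test 2 (x1=0, x2=0, x3=0): fault-free U1=0, U2=0, U3=0, U4=0, U5=1 → 1; observed 1. Eliminates U3 stuck-at-1, U4 stuck-at-1, U5 stuck-at-0.
Only U2 stuck-at-1 is consistent with every test.

U2 stuck-at-1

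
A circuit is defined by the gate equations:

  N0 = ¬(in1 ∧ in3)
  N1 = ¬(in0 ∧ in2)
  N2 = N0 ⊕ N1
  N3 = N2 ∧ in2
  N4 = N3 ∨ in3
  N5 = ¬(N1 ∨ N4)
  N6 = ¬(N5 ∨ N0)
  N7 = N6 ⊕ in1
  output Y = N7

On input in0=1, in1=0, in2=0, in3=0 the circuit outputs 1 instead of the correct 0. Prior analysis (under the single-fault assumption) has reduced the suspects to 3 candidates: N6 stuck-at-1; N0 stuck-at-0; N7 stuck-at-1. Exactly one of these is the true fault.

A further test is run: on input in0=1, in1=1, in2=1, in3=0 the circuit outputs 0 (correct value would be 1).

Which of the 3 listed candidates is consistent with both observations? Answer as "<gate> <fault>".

N6 stuck-at-1

Evaluate each candidate on input in0=1, in1=1, in2=1, in3=0:
  N6 stuck-at-1: N0=1, N1=0, N2=1, N3=1, N4=1, N5=0, N6=1 [stuck-at-1], N7=0 → 0 — matches
  N0 stuck-at-0: N0=0 [stuck-at-0], N1=0, N2=0, N3=0, N4=0, N5=1, N6=0, N7=1 → 1 — eliminated
  N7 stuck-at-1: N0=1, N1=0, N2=1, N3=1, N4=1, N5=0, N6=0, N7=1 [stuck-at-1] → 1 — eliminated
Only N6 stuck-at-1 reproduces the observed 0.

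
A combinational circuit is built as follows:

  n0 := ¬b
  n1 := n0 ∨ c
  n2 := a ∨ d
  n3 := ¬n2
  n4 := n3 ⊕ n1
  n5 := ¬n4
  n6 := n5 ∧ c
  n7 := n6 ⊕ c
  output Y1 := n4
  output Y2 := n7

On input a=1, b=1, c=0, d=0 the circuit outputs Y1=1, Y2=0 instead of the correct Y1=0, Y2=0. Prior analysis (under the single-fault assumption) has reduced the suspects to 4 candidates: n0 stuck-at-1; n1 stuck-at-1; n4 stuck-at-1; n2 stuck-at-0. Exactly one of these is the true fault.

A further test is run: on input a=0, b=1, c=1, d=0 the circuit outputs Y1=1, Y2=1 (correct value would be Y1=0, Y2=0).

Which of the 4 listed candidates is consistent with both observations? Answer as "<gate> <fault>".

Evaluate each candidate on input a=0, b=1, c=1, d=0:
  n0 stuck-at-1: n0=1 [stuck-at-1], n1=1, n2=0, n3=1, n4=0, n5=1, n6=1, n7=0 → Y1=0, Y2=0 — eliminated
  n1 stuck-at-1: n0=0, n1=1 [stuck-at-1], n2=0, n3=1, n4=0, n5=1, n6=1, n7=0 → Y1=0, Y2=0 — eliminated
  n4 stuck-at-1: n0=0, n1=1, n2=0, n3=1, n4=1 [stuck-at-1], n5=0, n6=0, n7=1 → Y1=1, Y2=1 — matches
  n2 stuck-at-0: n0=0, n1=1, n2=0 [stuck-at-0], n3=1, n4=0, n5=1, n6=1, n7=0 → Y1=0, Y2=0 — eliminated
Only n4 stuck-at-1 reproduces the observed Y1=1, Y2=1.

n4 stuck-at-1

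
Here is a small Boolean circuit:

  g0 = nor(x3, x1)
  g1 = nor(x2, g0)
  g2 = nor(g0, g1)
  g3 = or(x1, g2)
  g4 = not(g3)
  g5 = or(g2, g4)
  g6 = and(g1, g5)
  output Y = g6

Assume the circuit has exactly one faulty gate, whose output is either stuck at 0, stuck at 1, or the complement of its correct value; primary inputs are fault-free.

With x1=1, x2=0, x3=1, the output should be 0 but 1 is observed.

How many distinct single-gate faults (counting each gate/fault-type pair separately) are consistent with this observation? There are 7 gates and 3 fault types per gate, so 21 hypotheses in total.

Fault-free: g0=0, g1=1, g2=0, g3=1, g4=0, g5=0, g6=0 → 0. Observed 1.
  g0: none of the 3 fault types match ✗
  g1: none of the 3 fault types match ✗
  g2: stuck-at-1, inverted output ✓; others ✗
  g3: stuck-at-0, inverted output ✓; others ✗
  g4: stuck-at-1, inverted output ✓; others ✗
  g5: stuck-at-1, inverted output ✓; others ✗
  g6: stuck-at-1, inverted output ✓; others ✗
Consistent faults: {g2 stuck-at-1, g2 inverted output, g3 stuck-at-0, g3 inverted output, g4 stuck-at-1, g4 inverted output, g5 stuck-at-1, g5 inverted output, g6 stuck-at-1, g6 inverted output} — 10 in all.

10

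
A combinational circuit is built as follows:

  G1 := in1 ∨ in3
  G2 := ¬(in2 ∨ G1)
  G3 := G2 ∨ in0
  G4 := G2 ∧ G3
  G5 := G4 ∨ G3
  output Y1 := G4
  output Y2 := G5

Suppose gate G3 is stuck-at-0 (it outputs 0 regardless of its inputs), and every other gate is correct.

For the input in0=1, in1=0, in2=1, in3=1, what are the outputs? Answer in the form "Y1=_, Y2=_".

Propagate with G3 forced: G1=1, G2=0, G3=0 [stuck-at-0], G4=0, G5=0.
So the outputs are Y1=0, Y2=0. (Without the fault they would be Y1=0, Y2=1.)

Y1=0, Y2=0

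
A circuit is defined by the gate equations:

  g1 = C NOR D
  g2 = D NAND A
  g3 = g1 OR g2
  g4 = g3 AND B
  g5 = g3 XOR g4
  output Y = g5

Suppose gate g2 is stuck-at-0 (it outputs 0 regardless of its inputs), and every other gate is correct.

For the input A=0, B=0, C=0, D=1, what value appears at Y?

0

Propagate with g2 forced: g1=0, g2=0 [stuck-at-0], g3=0, g4=0, g5=0.
So Y = 0. (Without the fault it would be 1.)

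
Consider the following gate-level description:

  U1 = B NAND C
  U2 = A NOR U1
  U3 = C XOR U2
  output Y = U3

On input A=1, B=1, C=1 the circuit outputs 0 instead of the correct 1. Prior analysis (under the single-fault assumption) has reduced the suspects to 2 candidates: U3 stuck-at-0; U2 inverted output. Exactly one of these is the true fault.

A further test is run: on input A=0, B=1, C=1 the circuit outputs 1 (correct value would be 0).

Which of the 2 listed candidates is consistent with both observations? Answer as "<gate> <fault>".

Evaluate each candidate on input A=0, B=1, C=1:
  U3 stuck-at-0: U1=0, U2=1, U3=0 [stuck-at-0] → 0 — eliminated
  U2 inverted output: U1=0, U2=0 [inverted output], U3=1 → 1 — matches
Only U2 inverted output reproduces the observed 1.

U2 inverted output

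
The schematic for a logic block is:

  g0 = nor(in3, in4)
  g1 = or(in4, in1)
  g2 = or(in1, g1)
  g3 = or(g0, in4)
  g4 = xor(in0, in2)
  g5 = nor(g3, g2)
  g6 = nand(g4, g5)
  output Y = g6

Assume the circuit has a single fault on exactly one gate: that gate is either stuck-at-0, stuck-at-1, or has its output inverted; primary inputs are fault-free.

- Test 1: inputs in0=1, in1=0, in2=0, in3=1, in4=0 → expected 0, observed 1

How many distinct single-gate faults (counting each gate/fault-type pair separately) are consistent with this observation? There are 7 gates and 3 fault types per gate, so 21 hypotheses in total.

14

Fault-free: g0=0, g1=0, g2=0, g3=0, g4=1, g5=1, g6=0 → 0. Observed 1.
  g0: stuck-at-1, inverted output ✓; others ✗
  g1: stuck-at-1, inverted output ✓; others ✗
  g2: stuck-at-1, inverted output ✓; others ✗
  g3: stuck-at-1, inverted output ✓; others ✗
  g4: stuck-at-0, inverted output ✓; others ✗
  g5: stuck-at-0, inverted output ✓; others ✗
  g6: stuck-at-1, inverted output ✓; others ✗
Consistent faults: {g0 stuck-at-1, g0 inverted output, g1 stuck-at-1, g1 inverted output, g2 stuck-at-1, g2 inverted output, g3 stuck-at-1, g3 inverted output, g4 stuck-at-0, g4 inverted output, g5 stuck-at-0, g5 inverted output, g6 stuck-at-1, g6 inverted output} — 14 in all.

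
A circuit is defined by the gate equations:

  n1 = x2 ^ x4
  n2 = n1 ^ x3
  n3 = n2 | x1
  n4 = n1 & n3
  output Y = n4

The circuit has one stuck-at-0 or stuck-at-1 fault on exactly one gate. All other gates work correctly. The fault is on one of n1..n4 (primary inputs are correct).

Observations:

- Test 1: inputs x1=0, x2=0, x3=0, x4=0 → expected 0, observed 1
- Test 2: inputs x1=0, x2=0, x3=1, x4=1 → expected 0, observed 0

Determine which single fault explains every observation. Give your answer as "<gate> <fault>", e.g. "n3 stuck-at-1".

n1 stuck-at-1

Fault-free values for test 1 (x1=0, x2=0, x3=0, x4=0): n1=0, n2=0, n3=0, n4=0, giving Y=0. Observed 1.
Test 1: faults giving observed 1 are {n1 stuck-at-1, n4 stuck-at-1}.
Test 2 (x1=0, x2=0, x3=1, x4=1): fault-free n1=1, n2=0, n3=0, n4=0 → 0; observed 0. Eliminates n4 stuck-at-1.
Only n1 stuck-at-1 is consistent with every test.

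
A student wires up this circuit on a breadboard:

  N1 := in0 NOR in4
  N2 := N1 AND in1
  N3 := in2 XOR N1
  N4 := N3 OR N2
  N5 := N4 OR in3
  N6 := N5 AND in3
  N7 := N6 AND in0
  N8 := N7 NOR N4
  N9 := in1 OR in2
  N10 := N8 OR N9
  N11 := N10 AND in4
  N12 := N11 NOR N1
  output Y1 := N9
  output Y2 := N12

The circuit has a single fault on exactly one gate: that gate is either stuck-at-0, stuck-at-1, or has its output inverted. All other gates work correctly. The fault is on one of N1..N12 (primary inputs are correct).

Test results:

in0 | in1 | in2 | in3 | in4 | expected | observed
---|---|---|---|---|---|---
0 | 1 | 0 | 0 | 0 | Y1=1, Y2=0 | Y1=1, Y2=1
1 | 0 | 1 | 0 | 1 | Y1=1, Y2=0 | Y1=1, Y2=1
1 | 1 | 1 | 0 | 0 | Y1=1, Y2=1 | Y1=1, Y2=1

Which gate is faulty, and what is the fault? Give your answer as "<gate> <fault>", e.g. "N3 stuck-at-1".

Fault-free values for test 1 (in0=0, in1=1, in2=0, in3=0, in4=0): N1=1, N2=1, N3=1, N4=1, N5=1, N6=0, N7=0, N8=0, N9=1, N10=1, N11=0, N12=0, giving Y1=1, Y2=0. Observed Y1=1, Y2=1.
Test 1: faults giving observed Y1=1, Y2=1 are {N1 stuck-at-0, N1 inverted output, N12 stuck-at-1, N12 inverted output}.
Test 2 (in0=1, in1=0, in2=1, in3=0, in4=1): fault-free N1=0, N2=0, N3=1, N4=1, N5=1, N6=0, N7=0, N8=0, N9=1, N10=1, N11=1, N12=0 → Y1=1, Y2=0; observed Y1=1, Y2=1. Eliminates N1 stuck-at-0, N1 inverted output.
Test 3 (in0=1, in1=1, in2=1, in3=0, in4=0): fault-free N1=0, N2=0, N3=1, N4=1, N5=1, N6=0, N7=0, N8=0, N9=1, N10=1, N11=0, N12=1 → Y1=1, Y2=1; observed Y1=1, Y2=1. Eliminates N12 inverted output.
Only N12 stuck-at-1 is consistent with every test.

N12 stuck-at-1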